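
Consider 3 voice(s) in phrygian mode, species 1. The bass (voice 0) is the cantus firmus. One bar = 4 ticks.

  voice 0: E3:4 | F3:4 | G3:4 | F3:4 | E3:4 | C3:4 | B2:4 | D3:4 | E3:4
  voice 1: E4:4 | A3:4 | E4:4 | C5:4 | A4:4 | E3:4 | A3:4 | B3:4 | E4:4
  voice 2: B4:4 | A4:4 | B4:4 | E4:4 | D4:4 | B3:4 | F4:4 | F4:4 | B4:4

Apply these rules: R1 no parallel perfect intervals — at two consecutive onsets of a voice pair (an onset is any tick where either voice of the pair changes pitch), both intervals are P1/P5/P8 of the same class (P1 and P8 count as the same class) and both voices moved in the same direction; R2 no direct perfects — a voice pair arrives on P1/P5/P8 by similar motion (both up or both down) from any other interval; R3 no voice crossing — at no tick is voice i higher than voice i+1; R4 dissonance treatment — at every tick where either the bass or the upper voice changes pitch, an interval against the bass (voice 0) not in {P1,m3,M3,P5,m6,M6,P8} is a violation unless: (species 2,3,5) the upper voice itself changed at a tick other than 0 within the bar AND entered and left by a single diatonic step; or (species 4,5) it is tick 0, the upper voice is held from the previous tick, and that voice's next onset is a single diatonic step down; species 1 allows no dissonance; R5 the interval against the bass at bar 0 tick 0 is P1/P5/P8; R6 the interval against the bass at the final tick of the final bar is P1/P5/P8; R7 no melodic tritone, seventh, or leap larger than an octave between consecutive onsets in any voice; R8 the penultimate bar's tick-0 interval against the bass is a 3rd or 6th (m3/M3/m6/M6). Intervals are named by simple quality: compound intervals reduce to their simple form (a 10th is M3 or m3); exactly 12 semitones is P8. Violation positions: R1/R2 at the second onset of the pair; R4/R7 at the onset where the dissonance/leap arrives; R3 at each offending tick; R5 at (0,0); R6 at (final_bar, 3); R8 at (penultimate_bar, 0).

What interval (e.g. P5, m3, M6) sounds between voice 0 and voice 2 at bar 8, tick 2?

P5

voice 0=E3 voice 2=B4 -> P5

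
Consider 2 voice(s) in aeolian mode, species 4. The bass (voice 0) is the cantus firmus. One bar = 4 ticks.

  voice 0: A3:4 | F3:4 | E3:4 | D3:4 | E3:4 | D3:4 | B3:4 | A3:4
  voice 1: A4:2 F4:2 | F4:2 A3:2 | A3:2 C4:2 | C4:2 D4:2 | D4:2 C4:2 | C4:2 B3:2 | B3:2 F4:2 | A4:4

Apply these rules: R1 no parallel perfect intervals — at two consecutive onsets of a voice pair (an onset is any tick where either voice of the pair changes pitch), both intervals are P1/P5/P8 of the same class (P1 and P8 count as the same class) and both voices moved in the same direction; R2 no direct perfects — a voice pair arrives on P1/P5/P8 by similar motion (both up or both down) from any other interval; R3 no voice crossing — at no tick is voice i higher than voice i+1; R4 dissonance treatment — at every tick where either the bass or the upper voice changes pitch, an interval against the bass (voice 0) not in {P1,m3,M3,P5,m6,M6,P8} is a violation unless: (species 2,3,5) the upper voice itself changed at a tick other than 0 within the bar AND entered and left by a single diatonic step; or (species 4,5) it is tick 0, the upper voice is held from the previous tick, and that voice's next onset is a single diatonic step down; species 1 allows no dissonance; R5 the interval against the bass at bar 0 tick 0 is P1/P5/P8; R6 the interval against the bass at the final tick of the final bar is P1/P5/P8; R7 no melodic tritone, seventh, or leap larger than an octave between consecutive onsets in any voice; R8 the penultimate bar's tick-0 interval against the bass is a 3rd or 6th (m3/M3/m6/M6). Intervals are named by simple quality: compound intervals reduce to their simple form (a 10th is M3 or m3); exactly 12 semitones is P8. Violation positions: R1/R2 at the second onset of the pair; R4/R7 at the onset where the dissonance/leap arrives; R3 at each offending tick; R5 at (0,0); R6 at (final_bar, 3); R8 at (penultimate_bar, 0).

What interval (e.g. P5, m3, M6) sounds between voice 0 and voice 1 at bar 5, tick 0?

voice 0=D3 voice 1=C4 -> m7

m7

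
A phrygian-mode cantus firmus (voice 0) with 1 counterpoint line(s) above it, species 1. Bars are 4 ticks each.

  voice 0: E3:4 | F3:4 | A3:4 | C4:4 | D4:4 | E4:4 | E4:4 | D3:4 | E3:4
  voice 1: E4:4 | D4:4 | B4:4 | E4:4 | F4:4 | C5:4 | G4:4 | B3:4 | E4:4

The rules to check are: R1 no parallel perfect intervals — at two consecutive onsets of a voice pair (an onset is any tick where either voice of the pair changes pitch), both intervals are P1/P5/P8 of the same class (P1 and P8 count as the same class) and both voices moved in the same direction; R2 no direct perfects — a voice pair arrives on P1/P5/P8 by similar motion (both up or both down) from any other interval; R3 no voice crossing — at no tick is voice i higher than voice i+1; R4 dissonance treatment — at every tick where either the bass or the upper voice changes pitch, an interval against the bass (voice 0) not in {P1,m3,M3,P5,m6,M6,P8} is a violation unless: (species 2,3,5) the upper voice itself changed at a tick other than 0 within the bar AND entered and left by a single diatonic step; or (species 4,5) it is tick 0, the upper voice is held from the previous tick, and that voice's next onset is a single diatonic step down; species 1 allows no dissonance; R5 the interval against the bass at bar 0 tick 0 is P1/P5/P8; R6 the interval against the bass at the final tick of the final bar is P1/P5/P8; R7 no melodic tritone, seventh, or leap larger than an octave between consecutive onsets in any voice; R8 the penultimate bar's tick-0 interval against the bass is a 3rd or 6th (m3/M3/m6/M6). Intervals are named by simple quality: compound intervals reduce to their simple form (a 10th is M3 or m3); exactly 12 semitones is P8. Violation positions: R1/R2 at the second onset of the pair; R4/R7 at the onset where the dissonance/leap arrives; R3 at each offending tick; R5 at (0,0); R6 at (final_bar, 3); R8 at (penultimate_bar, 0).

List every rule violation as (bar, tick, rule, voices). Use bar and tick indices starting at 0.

bar 0: v0=E3 v1=E4 downbeat P8
bar 1: v0=F3 v1=D4 downbeat M6
bar 2: v0=A3 v1=B4 downbeat M2
bar 3: v0=C4 v1=E4 downbeat M3
bar 4: v0=D4 v1=F4 downbeat m3
bar 5: v0=E4 v1=C5 downbeat m6
bar 6: v0=E4 v1=G4 downbeat m3
bar 7: v0=D3 v1=B3 downbeat M6
bar 8: v0=E3 v1=E4 downbeat P8
  -> R4 @ bar 2 tick 0 v(0, 1): A3/B4 M2 untreated
  -> R7 @ bar 7 tick 0 v(0,): E4->D3 leap 14st
  -> R2 @ bar 8 tick 0 v(0, 1): D3/B3 M6 -> E3/E4 P8 similar

(2, 0, R4, (0, 1))
(7, 0, R7, (0,))
(8, 0, R2, (0, 1))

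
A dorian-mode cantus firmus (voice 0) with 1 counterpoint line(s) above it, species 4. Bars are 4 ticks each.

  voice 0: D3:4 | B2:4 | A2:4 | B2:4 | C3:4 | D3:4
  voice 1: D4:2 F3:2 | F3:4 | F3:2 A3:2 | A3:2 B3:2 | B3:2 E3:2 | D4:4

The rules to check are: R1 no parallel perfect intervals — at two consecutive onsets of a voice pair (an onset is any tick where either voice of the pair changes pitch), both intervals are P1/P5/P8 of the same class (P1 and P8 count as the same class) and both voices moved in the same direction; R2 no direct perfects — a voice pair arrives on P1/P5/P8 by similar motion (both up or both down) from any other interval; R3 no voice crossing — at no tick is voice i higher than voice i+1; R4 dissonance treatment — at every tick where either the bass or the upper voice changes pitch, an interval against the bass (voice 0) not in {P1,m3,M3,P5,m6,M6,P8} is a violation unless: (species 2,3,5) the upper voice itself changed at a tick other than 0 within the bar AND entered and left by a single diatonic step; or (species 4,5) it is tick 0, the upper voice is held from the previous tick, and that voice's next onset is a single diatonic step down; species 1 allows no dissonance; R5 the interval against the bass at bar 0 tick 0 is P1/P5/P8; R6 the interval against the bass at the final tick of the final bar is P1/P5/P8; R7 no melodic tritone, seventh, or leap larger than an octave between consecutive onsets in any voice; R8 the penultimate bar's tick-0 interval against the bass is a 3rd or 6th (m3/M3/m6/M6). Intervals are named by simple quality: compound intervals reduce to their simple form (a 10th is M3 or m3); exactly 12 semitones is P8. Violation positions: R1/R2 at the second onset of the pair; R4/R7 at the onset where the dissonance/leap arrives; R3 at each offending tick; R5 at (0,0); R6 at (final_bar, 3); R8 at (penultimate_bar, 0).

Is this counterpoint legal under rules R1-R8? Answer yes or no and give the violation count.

bar 0: v0=D3 v1=D4 (P8)
bar 1: v0=B2 v1=F3 (TT)
bar 2: v0=A2 v1=F3 (m6)
bar 3: v0=B2 v1=A3 (m7)
bar 4: v0=C3 v1=B3 (M7)
bar 5: v0=D3 v1=D4 (P8)
  R4 @ bar1.0: B2/F3 TT untreated
  R4 @ bar3.0: B2/A3 m7 untreated
  R4 @ bar4.0: C3/B3 M7 untreated
  R8 @ bar4.0: penult M7 not 3rd/6th
  R2 @ bar5.0: C3/E3 M3 -> D3/D4 P8 similar
  R7 @ bar5.0: E3->D4 leap 10st

No (6 violations)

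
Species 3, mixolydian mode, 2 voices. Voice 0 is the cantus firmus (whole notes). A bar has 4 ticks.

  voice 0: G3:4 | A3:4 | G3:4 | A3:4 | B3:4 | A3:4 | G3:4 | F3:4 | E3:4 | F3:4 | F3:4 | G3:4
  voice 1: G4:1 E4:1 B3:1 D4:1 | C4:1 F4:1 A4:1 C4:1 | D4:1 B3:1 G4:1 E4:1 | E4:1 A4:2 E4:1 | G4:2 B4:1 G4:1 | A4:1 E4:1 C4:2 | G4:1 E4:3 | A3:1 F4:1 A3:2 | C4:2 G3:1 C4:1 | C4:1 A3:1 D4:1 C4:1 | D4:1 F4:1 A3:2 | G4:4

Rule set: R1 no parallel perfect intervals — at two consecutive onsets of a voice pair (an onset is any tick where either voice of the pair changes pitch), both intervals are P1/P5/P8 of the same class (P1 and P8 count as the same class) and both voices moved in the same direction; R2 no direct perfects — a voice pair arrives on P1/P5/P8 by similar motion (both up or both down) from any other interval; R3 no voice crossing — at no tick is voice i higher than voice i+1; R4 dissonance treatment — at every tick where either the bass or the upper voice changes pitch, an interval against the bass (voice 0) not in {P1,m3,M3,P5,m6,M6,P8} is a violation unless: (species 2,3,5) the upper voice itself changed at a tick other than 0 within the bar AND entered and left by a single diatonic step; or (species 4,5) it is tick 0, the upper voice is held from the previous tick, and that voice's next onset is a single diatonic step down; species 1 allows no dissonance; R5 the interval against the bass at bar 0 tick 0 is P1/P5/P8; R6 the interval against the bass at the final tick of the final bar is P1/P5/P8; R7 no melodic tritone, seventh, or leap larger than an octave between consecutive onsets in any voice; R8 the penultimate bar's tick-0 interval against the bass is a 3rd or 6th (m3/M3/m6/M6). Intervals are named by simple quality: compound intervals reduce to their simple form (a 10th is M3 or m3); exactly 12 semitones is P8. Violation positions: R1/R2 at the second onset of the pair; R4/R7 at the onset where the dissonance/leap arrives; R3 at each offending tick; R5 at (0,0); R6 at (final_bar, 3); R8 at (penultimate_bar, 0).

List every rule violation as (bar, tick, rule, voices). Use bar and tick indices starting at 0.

bar 0: v0=G3 v1=G4 downbeat P8
bar 1: v0=A3 v1=C4 downbeat m3
bar 2: v0=G3 v1=D4 downbeat P5
bar 3: v0=A3 v1=E4 downbeat P5
bar 4: v0=B3 v1=G4 downbeat m6
bar 5: v0=A3 v1=A4 downbeat P8
bar 6: v0=G3 v1=G4 downbeat P8
bar 7: v0=F3 v1=A3 downbeat M3
bar 8: v0=E3 v1=C4 downbeat m6
bar 9: v0=F3 v1=C4 downbeat P5
bar 10: v0=F3 v1=D4 downbeat M6
bar 11: v0=G3 v1=G4 downbeat P8
  -> R2 @ bar 11 tick 0 v(0, 1): F3/A3 M3 -> G3/G4 P8 similar
  -> R7 @ bar 11 tick 0 v(1,): A3->G4 leap 10st

(11, 0, R2, (0, 1))
(11, 0, R7, (1,))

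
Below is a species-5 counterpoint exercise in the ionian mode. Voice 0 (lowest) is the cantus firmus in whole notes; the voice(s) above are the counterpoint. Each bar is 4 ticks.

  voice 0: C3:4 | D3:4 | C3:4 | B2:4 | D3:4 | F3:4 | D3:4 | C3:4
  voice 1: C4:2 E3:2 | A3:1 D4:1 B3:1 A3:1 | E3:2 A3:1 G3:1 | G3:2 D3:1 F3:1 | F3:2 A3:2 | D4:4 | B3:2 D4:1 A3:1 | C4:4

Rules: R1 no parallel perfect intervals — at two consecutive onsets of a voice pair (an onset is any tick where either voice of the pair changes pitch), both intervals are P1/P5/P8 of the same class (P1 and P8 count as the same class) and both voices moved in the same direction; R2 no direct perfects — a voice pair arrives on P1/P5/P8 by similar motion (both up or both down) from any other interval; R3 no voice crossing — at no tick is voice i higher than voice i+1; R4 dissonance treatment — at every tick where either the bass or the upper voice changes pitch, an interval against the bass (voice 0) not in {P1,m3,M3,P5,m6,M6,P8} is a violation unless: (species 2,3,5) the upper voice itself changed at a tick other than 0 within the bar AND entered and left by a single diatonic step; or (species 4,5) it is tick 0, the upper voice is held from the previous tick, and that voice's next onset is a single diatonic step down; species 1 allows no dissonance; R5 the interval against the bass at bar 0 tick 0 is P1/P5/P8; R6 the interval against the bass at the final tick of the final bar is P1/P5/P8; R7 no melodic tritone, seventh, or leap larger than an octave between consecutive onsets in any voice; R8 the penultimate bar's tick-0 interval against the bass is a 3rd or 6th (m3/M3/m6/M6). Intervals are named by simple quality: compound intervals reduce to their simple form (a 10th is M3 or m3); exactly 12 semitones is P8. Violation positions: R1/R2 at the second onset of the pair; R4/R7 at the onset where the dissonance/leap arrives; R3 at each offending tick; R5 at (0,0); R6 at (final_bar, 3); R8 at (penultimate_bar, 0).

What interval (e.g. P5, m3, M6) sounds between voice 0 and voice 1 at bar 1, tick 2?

voice 0=D3 voice 1=B3 -> M6

M6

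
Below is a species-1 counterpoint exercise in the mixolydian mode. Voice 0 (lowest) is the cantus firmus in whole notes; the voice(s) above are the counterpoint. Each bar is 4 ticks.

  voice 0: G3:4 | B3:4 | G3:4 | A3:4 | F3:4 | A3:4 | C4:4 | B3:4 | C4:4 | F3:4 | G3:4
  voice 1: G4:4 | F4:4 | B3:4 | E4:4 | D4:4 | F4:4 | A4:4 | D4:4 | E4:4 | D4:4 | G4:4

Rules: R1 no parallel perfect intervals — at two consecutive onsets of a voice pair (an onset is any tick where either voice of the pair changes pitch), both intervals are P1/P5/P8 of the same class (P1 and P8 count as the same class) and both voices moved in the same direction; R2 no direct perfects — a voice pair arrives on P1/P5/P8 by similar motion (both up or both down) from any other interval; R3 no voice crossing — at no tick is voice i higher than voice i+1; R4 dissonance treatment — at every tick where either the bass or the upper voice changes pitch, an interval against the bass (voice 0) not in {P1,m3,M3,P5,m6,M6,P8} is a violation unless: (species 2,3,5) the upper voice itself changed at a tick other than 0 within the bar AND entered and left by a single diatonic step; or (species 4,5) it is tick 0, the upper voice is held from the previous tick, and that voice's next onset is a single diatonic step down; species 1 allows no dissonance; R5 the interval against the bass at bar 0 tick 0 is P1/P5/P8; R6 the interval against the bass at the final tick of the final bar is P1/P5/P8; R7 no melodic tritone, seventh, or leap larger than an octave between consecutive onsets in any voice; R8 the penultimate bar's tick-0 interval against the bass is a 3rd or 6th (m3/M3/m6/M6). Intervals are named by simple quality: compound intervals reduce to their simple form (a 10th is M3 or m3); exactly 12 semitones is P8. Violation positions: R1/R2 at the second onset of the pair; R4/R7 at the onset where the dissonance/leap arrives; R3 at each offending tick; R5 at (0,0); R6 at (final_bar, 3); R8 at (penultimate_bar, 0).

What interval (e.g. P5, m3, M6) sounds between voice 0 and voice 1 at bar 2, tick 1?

voice 0=G3 voice 1=B3 -> M3

M3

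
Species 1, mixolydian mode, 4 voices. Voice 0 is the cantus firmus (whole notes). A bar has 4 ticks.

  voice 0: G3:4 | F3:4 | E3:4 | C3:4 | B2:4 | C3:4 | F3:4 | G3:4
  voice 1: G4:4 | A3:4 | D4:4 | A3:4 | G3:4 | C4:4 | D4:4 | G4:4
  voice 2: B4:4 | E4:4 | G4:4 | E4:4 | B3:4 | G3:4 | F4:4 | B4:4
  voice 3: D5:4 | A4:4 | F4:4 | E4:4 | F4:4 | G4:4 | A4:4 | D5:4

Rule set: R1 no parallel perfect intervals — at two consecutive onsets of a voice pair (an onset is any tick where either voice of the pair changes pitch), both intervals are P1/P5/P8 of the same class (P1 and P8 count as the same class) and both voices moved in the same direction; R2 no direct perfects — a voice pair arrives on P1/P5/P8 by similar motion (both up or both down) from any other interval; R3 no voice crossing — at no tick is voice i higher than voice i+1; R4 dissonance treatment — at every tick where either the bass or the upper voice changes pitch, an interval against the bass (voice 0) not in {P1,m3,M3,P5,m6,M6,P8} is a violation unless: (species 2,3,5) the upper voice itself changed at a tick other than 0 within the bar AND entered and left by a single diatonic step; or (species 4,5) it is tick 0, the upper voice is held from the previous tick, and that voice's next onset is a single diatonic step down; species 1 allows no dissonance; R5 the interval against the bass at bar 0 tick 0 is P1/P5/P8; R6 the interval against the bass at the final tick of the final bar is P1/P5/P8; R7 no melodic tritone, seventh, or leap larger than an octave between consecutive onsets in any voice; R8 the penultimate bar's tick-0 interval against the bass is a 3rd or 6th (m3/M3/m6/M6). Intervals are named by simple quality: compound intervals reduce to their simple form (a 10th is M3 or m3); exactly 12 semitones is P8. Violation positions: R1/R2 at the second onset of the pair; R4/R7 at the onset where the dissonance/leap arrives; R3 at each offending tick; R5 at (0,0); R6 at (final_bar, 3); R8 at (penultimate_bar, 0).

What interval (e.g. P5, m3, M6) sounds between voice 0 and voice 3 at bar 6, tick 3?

M3

voice 0=F3 voice 3=A4 -> M3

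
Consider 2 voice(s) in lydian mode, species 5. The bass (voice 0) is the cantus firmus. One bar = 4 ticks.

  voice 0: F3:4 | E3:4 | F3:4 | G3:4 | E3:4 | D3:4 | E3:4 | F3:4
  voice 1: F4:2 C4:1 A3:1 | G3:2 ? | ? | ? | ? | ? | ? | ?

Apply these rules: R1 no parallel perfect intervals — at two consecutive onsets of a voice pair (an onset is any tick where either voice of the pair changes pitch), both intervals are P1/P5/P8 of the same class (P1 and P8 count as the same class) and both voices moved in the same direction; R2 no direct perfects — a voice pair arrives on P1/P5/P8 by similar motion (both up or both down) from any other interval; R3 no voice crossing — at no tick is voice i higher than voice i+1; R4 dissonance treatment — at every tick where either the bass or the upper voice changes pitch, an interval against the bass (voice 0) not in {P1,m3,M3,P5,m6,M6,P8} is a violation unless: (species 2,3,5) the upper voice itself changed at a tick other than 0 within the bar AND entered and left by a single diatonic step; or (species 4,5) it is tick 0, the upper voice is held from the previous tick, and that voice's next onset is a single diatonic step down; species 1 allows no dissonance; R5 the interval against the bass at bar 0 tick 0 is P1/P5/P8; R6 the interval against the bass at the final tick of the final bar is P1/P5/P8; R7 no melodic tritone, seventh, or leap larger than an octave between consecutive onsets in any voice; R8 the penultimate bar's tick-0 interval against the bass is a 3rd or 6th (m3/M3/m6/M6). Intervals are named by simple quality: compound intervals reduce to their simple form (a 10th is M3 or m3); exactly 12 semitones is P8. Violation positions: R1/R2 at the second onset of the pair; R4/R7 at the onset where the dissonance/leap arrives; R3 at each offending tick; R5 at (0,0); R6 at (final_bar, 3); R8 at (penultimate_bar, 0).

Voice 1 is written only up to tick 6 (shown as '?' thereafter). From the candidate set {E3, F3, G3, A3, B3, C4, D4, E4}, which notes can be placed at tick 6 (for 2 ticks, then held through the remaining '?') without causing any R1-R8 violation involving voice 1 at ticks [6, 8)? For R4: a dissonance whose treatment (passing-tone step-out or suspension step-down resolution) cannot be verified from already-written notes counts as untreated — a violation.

{B3, C4, E3, E4, G3}

E3: legal
F3: violates R4
G3: legal
A3: violates R4
B3: legal
C4: legal
D4: violates R4
E4: legal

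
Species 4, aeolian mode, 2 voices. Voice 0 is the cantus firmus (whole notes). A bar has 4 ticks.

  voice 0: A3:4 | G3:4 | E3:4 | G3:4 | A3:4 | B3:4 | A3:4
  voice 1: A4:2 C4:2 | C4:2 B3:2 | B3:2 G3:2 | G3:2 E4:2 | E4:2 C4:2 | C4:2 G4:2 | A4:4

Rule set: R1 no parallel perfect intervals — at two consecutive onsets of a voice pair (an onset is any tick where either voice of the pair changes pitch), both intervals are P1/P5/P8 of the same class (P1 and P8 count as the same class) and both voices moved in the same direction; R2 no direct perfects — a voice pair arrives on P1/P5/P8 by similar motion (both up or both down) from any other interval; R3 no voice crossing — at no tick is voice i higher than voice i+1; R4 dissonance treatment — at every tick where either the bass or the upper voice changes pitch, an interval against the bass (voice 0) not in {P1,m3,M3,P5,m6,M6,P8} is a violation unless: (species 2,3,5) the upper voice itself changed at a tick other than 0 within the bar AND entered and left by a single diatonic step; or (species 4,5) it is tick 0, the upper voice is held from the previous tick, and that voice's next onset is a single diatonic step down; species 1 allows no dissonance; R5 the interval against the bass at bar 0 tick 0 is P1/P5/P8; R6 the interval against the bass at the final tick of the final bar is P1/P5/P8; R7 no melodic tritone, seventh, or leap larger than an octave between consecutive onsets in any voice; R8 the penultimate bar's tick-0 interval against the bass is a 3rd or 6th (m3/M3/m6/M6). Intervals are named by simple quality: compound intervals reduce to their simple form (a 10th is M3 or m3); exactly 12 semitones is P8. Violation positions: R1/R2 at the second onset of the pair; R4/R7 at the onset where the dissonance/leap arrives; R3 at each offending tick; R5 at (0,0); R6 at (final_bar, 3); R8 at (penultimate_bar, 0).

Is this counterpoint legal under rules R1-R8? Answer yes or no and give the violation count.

No (2 violations)

bar 0: v0=A3 v1=A4 (P8)
bar 1: v0=G3 v1=C4 (P4)
bar 2: v0=E3 v1=B3 (P5)
bar 3: v0=G3 v1=G3 (P1)
bar 4: v0=A3 v1=E4 (P5)
bar 5: v0=B3 v1=C4 (m2)
bar 6: v0=A3 v1=A4 (P8)
  R4 @ bar5.0: B3/C4 m2 untreated
  R8 @ bar5.0: penult m2 not 3rd/6th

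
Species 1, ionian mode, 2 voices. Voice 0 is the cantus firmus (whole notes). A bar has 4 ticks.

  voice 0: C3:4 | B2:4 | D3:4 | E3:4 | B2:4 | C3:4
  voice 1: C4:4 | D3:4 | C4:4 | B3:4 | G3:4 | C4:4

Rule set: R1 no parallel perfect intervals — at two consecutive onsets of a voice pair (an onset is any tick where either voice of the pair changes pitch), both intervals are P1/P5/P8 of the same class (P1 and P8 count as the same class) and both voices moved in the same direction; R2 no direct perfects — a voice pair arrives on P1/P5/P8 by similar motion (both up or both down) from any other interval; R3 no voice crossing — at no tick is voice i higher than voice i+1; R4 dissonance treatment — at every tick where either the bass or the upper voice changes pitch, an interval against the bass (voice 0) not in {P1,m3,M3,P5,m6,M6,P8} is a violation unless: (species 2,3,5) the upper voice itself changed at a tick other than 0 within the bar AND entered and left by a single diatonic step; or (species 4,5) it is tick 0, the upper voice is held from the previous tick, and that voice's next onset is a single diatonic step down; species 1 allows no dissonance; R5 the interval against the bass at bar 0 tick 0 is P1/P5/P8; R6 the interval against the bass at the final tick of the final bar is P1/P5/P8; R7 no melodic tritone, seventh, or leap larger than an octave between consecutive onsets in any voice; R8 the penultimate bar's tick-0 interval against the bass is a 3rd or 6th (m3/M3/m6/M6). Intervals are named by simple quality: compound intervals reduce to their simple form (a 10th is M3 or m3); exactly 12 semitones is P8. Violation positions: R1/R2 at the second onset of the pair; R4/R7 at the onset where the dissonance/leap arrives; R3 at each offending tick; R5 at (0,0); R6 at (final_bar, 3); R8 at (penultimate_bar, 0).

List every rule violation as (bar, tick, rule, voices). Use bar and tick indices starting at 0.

bar 0: v0=C3 v1=C4 downbeat P8
bar 1: v0=B2 v1=D3 downbeat m3
bar 2: v0=D3 v1=C4 downbeat m7
bar 3: v0=E3 v1=B3 downbeat P5
bar 4: v0=B2 v1=G3 downbeat m6
bar 5: v0=C3 v1=C4 downbeat P8
  -> R7 @ bar 1 tick 0 v(1,): C4->D3 leap 10st
  -> R4 @ bar 2 tick 0 v(0, 1): D3/C4 m7 untreated
  -> R7 @ bar 2 tick 0 v(1,): D3->C4 leap 10st
  -> R2 @ bar 5 tick 0 v(0, 1): B2/G3 m6 -> C3/C4 P8 similar

(1, 0, R7, (1,))
(2, 0, R4, (0, 1))
(2, 0, R7, (1,))
(5, 0, R2, (0, 1))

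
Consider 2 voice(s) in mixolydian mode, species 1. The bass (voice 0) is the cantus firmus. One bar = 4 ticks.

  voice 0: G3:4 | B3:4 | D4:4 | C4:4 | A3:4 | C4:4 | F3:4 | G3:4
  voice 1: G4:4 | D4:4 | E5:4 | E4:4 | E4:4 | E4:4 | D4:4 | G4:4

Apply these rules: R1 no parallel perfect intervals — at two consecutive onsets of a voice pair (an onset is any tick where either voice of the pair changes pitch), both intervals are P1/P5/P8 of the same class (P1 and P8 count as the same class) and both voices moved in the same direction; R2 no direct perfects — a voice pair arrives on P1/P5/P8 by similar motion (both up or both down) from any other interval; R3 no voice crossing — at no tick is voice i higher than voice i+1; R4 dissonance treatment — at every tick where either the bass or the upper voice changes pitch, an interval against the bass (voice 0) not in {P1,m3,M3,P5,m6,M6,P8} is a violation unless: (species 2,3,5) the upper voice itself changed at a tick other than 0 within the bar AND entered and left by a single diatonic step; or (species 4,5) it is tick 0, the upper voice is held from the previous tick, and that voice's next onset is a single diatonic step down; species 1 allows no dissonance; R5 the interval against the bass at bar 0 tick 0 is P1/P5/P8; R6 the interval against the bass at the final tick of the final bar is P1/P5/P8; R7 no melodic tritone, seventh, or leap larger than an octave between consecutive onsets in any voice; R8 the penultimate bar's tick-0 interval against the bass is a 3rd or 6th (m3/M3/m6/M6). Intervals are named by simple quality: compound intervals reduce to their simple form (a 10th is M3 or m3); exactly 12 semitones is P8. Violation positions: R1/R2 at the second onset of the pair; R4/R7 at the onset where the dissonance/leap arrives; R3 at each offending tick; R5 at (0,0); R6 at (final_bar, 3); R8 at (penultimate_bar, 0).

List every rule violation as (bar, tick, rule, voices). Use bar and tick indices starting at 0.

(2, 0, R4, (0, 1))
(2, 0, R7, (1,))
(7, 0, R2, (0, 1))

bar 0: v0=G3 v1=G4 downbeat P8
bar 1: v0=B3 v1=D4 downbeat m3
bar 2: v0=D4 v1=E5 downbeat M2
bar 3: v0=C4 v1=E4 downbeat M3
bar 4: v0=A3 v1=E4 downbeat P5
bar 5: v0=C4 v1=E4 downbeat M3
bar 6: v0=F3 v1=D4 downbeat M6
bar 7: v0=G3 v1=G4 downbeat P8
  -> R4 @ bar 2 tick 0 v(0, 1): D4/E5 M2 untreated
  -> R7 @ bar 2 tick 0 v(1,): D4->E5 leap 14st
  -> R2 @ bar 7 tick 0 v(0, 1): F3/D4 M6 -> G3/G4 P8 similar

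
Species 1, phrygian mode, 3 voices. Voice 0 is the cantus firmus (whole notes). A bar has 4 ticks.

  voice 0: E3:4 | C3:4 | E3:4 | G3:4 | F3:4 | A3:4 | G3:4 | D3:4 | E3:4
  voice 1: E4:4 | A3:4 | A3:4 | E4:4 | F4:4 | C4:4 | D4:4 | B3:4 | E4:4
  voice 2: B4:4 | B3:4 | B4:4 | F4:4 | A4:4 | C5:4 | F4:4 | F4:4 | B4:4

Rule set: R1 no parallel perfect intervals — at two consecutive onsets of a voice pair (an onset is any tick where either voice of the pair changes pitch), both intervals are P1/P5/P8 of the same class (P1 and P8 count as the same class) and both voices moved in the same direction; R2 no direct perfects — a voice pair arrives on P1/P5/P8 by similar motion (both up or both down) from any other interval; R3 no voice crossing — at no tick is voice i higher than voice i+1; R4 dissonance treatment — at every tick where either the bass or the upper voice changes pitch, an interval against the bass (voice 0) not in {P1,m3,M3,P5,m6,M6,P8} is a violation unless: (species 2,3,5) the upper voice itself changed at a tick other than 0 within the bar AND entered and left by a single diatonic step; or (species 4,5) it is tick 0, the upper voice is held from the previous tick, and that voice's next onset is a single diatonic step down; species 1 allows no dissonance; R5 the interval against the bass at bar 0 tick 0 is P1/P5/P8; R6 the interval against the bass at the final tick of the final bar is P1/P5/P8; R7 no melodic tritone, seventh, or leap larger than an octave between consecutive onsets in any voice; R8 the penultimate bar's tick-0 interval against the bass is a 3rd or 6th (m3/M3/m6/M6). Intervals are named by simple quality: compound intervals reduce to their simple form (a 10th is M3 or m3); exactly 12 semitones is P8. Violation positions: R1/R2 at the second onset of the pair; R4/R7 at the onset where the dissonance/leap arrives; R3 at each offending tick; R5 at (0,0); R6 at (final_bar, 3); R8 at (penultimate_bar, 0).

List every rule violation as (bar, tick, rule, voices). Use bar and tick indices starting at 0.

bar 0: v0=E3 v1=E4 v2=B4 downbeat P5
bar 1: v0=C3 v1=A3 v2=B3 downbeat M7
bar 2: v0=E3 v1=A3 v2=B4 downbeat P5
bar 3: v0=G3 v1=E4 v2=F4 downbeat m7
bar 4: v0=F3 v1=F4 v2=A4 downbeat M3
bar 5: v0=A3 v1=C4 v2=C5 downbeat m3
bar 6: v0=G3 v1=D4 v2=F4 downbeat m7
bar 7: v0=D3 v1=B3 v2=F4 downbeat m3
bar 8: v0=E3 v1=E4 v2=B4 downbeat P5
  -> R4 @ bar 1 tick 0 v(0, 2): C3/B3 M7 untreated
  -> R2 @ bar 2 tick 0 v(0, 2): C3/B3 M7 -> E3/B4 P5 similar
  -> R4 @ bar 2 tick 0 v(0, 1): E3/A3 P4 untreated
  -> R4 @ bar 3 tick 0 v(0, 2): G3/F4 m7 untreated
  -> R7 @ bar 3 tick 0 v(2,): B4->F4 leap 6st
  -> R4 @ bar 6 tick 0 v(0, 2): G3/F4 m7 untreated
  -> R2 @ bar 8 tick 0 v(0, 1): D3/B3 M6 -> E3/E4 P8 similar
  -> R2 @ bar 8 tick 0 v(0, 2): D3/F4 m3 -> E3/B4 P5 similar
  -> R2 @ bar 8 tick 0 v(1, 2): B3/F4 TT -> E4/B4 P5 similar
  -> R7 @ bar 8 tick 0 v(2,): F4->B4 leap 6st

(1, 0, R4, (0, 2))
(2, 0, R2, (0, 2))
(2, 0, R4, (0, 1))
(3, 0, R4, (0, 2))
(3, 0, R7, (2,))
(6, 0, R4, (0, 2))
(8, 0, R2, (0, 1))
(8, 0, R2, (0, 2))
(8, 0, R2, (1, 2))
(8, 0, R7, (2,))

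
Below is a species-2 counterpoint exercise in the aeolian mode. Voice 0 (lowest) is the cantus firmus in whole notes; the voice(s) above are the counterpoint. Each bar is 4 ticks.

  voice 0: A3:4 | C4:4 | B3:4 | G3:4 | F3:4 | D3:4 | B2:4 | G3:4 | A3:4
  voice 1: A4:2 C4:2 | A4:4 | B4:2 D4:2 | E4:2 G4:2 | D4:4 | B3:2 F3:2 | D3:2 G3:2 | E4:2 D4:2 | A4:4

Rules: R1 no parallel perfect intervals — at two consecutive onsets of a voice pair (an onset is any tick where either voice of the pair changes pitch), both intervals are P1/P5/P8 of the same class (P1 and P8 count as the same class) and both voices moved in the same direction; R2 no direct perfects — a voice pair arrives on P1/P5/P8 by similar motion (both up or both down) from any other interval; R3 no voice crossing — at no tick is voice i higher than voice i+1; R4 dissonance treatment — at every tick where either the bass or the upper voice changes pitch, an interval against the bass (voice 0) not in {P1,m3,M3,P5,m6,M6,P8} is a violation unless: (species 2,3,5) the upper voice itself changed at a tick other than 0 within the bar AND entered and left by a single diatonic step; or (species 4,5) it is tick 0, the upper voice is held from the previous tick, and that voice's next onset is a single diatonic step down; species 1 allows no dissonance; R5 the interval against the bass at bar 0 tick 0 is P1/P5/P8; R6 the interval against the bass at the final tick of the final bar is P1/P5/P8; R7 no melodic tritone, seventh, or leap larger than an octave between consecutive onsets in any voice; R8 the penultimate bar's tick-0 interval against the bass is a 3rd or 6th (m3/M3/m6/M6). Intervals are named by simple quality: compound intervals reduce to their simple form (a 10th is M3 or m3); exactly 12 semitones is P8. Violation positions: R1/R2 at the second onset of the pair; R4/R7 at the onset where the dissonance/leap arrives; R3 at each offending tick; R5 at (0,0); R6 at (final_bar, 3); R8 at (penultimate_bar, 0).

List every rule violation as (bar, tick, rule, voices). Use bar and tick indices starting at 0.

(5, 2, R7, (1,))
(8, 0, R2, (0, 1))

bar 0: v0=A3 v1=A4 downbeat P8
bar 1: v0=C4 v1=A4 downbeat M6
bar 2: v0=B3 v1=B4 downbeat P8
bar 3: v0=G3 v1=E4 downbeat M6
bar 4: v0=F3 v1=D4 downbeat M6
bar 5: v0=D3 v1=B3 downbeat M6
bar 6: v0=B2 v1=D3 downbeat m3
bar 7: v0=G3 v1=E4 downbeat M6
bar 8: v0=A3 v1=A4 downbeat P8
  -> R7 @ bar 5 tick 2 v(1,): B3->F3 leap 6st
  -> R2 @ bar 8 tick 0 v(0, 1): G3/D4 P5 -> A3/A4 P8 similar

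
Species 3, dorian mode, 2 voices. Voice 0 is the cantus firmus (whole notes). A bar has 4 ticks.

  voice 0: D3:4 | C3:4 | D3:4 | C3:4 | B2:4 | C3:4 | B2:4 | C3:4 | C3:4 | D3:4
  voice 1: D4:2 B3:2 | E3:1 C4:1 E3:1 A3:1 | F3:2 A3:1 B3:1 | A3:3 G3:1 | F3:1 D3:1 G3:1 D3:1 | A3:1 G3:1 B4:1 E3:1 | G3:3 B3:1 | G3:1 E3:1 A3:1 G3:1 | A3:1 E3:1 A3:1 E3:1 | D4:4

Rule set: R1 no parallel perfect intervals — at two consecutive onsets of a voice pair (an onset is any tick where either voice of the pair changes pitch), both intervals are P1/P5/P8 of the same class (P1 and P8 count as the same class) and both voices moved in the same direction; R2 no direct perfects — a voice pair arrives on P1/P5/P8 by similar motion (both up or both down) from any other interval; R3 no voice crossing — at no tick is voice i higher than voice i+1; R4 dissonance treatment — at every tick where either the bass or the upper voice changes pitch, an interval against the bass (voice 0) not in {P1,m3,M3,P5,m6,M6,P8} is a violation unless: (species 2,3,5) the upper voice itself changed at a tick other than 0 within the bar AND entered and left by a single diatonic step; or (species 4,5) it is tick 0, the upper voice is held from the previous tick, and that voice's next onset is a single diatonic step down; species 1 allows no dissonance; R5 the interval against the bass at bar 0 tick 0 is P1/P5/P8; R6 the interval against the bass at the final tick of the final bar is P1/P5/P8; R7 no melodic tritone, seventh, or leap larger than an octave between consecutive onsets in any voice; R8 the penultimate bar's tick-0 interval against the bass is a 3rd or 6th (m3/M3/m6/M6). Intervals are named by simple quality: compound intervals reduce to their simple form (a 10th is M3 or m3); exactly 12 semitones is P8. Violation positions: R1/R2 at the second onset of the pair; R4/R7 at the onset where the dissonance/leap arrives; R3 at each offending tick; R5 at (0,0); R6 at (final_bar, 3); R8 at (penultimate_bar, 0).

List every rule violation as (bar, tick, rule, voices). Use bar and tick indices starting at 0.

bar 0: v0=D3 v1=D4 downbeat P8
bar 1: v0=C3 v1=E3 downbeat M3
bar 2: v0=D3 v1=F3 downbeat m3
bar 3: v0=C3 v1=A3 downbeat M6
bar 4: v0=B2 v1=F3 downbeat TT
bar 5: v0=C3 v1=A3 downbeat M6
bar 6: v0=B2 v1=G3 downbeat m6
bar 7: v0=C3 v1=G3 downbeat P5
bar 8: v0=C3 v1=A3 downbeat M6
bar 9: v0=D3 v1=D4 downbeat P8
  -> R4 @ bar 4 tick 0 v(0, 1): B2/F3 TT untreated
  -> R4 @ bar 5 tick 2 v(0, 1): C3/B4 M7 untreated
  -> R7 @ bar 5 tick 2 v(1,): G3->B4 leap 16st
  -> R7 @ bar 5 tick 3 v(1,): B4->E3 leap 19st
  -> R2 @ bar 9 tick 0 v(0, 1): C3/E3 M3 -> D3/D4 P8 similar
  -> R7 @ bar 9 tick 0 v(1,): E3->D4 leap 10st

(4, 0, R4, (0, 1))
(5, 2, R4, (0, 1))
(5, 2, R7, (1,))
(5, 3, R7, (1,))
(9, 0, R2, (0, 1))
(9, 0, R7, (1,))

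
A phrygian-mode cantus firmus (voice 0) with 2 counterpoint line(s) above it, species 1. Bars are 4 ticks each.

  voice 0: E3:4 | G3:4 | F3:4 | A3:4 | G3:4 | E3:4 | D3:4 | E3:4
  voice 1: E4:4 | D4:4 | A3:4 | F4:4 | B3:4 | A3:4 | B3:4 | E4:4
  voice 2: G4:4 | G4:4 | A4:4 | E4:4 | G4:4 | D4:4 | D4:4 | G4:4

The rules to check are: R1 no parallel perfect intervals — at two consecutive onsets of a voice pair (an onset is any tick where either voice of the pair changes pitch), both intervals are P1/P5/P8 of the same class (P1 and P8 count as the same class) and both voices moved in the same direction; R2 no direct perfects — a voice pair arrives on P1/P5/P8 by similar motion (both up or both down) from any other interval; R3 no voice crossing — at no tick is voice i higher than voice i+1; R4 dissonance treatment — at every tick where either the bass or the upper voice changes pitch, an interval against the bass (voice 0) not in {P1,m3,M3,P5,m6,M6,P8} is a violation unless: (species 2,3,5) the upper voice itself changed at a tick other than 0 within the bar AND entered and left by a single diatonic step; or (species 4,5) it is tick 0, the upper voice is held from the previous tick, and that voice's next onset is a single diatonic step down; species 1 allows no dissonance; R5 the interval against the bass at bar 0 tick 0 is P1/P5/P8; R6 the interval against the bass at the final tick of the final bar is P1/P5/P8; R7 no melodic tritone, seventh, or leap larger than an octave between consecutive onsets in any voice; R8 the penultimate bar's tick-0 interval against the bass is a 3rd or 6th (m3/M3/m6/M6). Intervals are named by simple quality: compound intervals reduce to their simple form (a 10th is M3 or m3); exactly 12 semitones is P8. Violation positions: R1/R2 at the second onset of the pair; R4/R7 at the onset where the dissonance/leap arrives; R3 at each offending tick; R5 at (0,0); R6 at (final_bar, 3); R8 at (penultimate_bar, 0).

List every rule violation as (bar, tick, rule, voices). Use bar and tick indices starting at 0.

(0, 0, R5, (0, 2))
(3, 0, R3, (1, 2))
(3, 1, R3, (1, 2))
(3, 2, R3, (1, 2))
(3, 3, R3, (1, 2))
(4, 0, R7, (1,))
(5, 0, R4, (0, 1))
(5, 0, R4, (0, 2))
(6, 0, R8, (0, 2))
(7, 0, R2, (0, 1))
(7, 3, R6, (0, 2))

bar 0: v0=E3 v1=E4 v2=G4 downbeat m3
bar 1: v0=G3 v1=D4 v2=G4 downbeat P8
bar 2: v0=F3 v1=A3 v2=A4 downbeat M3
bar 3: v0=A3 v1=F4 v2=E4 downbeat P5
bar 4: v0=G3 v1=B3 v2=G4 downbeat P8
bar 5: v0=E3 v1=A3 v2=D4 downbeat m7
bar 6: v0=D3 v1=B3 v2=D4 downbeat P8
bar 7: v0=E3 v1=E4 v2=G4 downbeat m3
  -> R5 @ bar 0 tick 0 v(0, 2): opens on m3
  -> R3 @ bar 3 tick 0 v(1, 2): F4 above E4
  -> R3 @ bar 3 tick 1 v(1, 2): F4 above E4
  -> R3 @ bar 3 tick 2 v(1, 2): F4 above E4
  -> R3 @ bar 3 tick 3 v(1, 2): F4 above E4
  -> R7 @ bar 4 tick 0 v(1,): F4->B3 leap 6st
  -> R4 @ bar 5 tick 0 v(0, 1): E3/A3 P4 untreated
  -> R4 @ bar 5 tick 0 v(0, 2): E3/D4 m7 untreated
  -> R8 @ bar 6 tick 0 v(0, 2): penult P8 not 3rd/6th
  -> R2 @ bar 7 tick 0 v(0, 1): D3/B3 M6 -> E3/E4 P8 similar
  -> R6 @ bar 7 tick 3 v(0, 2): closes on m3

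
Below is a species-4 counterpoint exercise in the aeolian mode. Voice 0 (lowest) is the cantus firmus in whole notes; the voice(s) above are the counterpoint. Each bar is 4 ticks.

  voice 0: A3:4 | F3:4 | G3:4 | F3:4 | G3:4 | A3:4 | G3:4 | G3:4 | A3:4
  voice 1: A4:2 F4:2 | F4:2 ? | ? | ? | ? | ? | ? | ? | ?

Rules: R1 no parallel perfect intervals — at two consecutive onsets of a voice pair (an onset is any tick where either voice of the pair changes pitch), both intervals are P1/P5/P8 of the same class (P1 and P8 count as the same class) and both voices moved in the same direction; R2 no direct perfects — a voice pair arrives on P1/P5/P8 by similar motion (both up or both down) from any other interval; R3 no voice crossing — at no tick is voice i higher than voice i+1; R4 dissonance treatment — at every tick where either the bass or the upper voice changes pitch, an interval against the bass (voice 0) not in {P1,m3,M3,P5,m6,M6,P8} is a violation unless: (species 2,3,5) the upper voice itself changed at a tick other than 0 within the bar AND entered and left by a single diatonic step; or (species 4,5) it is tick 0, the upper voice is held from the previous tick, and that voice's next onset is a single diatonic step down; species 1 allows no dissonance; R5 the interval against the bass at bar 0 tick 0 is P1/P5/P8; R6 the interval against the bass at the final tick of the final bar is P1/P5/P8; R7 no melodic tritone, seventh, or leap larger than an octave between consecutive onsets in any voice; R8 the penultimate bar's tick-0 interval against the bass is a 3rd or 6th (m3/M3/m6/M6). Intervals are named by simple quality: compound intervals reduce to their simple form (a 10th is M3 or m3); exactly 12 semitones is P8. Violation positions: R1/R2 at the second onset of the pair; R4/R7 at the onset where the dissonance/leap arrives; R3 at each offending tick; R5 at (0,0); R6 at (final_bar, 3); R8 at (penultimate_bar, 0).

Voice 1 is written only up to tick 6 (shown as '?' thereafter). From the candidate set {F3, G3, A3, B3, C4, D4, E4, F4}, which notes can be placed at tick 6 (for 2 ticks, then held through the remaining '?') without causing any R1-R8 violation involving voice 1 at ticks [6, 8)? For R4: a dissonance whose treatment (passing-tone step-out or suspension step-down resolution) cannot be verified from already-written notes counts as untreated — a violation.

{A3, C4, D4, F3, F4}

F3: legal
G3: violates R4,R7
A3: legal
B3: violates R4,R7
C4: legal
D4: legal
E4: violates R4
F4: legal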